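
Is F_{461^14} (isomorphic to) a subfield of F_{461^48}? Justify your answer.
No: F_{461^14} is not a subfield of F_{461^48}

F_{p^m} embeds in F_{p^n} iff m | n. Here 14 ∤ 48 (since 48 = 3·14 + 6 with remainder 6 ≠ 0), so F_{461^14} is not a subfield of F_{461^48}. Equivalently: if it were, the tower law would give 14 = [F_{461^14}:F_461] dividing [F_{461^48}:F_461] = 48, contradiction.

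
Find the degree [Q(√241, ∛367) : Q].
[Q(√241, ∛367) : Q] = 6

Let L = Q(√241, ∛367). Since Q(√241) ⊂ L and [Q(√241):Q] = 2, the tower law gives 2 | [L:Q]. Likewise Q(∛367) ⊂ L with [Q(∛367):Q] = 3 (because 367 is not a perfect cube), so 3 | [L:Q]. As gcd(2,3) = 1, [L:Q] is divisible by 6. Conversely L is generated over Q by √241 and ∛367, so [L:Q] ≤ 2·3 = 6. Therefore [Q(√241, ∛367) : Q] = 6.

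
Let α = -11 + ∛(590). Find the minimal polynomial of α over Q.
m_α(x) = x^3 + 33x^2 + 363x + 741

Set β = α + 11 = ∛(590), so β^3 = 590. Then (α + 11)^3 - 590 = 0, i.e. α is a root of g(x) = (x + 11)^3 - 590 = x^3 + 33x^2 + 363x + 741. Since g(x) = h(x + 11) where h(x) = x^3 - 590, and h is irreducible over Q (because 590 is not a perfect cube, so h has no rational root, and a monic cubic with no rational root is irreducible), g is also irreducible (irreducibility is preserved under the substitution x → x + 11). Hence m_α(x) = x^3 + 33x^2 + 363x + 741.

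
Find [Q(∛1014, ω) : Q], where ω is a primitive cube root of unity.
[Q(∛1014, ω) : Q] = 6

[Q(∛1014):Q] = 3 (min poly x^3 - 1014, irreducible since 1014 is not a perfect cube). [Q(ω):Q] = 2 (min poly x^2 + x + 1). Since Q(∛1014) ⊂ R and ω ∉ R, we have ω ∉ Q(∛1014), so x^2 + x + 1 remains irreducible over Q(∛1014) and [Q(∛1014, ω) : Q(∛1014)] = 2. By the tower law, [Q(∛1014, ω) : Q] = 3 · 2 = 6. (In fact Q(∛1014, ω) is the splitting field of x^3 - 1014 over Q.)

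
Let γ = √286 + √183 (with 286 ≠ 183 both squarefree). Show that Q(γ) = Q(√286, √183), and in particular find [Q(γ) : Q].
[Q(γ) : Q] = 4 (equivalently, Q(γ) = Q(√286, √183))

Obviously Q(γ) ⊆ Q(√286, √183), and [Q(√286, √183):Q] = 4 (since 286, 183 are distinct squarefree integers > 1 with 52338 not a perfect square). To show equality we compute the minimal polynomial of γ. From γ = √286 + √183: γ^2 = 286 + 2√(52338) + 183 = 469 + 2√(52338), so γ^2 - 469 = 2√(52338); squaring, (γ^2 - 469)^2 = 4·52338, i.e. γ^4 - 938γ^2 + 219961 - 209352 = 0, i.e. γ^4 - 938γ^2 + 10609 = 0. So γ is a root of x^4 - 938x^2 + 10609. This polynomial is irreducible over Q: it has no rational root (each ±√286 ± √183 is irrational), and any factorization into two quadratics over Q would force √(52338) ∈ Q (pairing opposite roots) or √286, √183 ∈ Q (other pairings), all impossible. Hence [Q(γ):Q] = 4 = [Q(√286, √183):Q], so Q(γ) = Q(√286, √183).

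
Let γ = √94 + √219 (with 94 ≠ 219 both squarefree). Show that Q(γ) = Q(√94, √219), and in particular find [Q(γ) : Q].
[Q(γ) : Q] = 4 (equivalently, Q(γ) = Q(√94, √219))

Obviously Q(γ) ⊆ Q(√94, √219), and [Q(√94, √219):Q] = 4 (since 94, 219 are distinct squarefree integers > 1 with 20586 not a perfect square). To show equality we compute the minimal polynomial of γ. From γ = √94 + √219: γ^2 = 94 + 2√(20586) + 219 = 313 + 2√(20586), so γ^2 - 313 = 2√(20586); squaring, (γ^2 - 313)^2 = 4·20586, i.e. γ^4 - 626γ^2 + 97969 - 82344 = 0, i.e. γ^4 - 626γ^2 + 15625 = 0. So γ is a root of x^4 - 626x^2 + 15625. This polynomial is irreducible over Q: it has no rational root (each ±√94 ± √219 is irrational), and any factorization into two quadratics over Q would force √(20586) ∈ Q (pairing opposite roots) or √94, √219 ∈ Q (other pairings), all impossible. Hence [Q(γ):Q] = 4 = [Q(√94, √219):Q], so Q(γ) = Q(√94, √219).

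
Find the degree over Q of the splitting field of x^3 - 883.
[K : Q] = 6

The roots of x^3 - 883 are ∛883, ω∛883, ω^2∛883 where ω = e^(2πi/3) is a primitive cube root of unity, so K = Q(∛883, ω). Now [Q(∛883):Q] = 3 (since 883 is not a perfect cube, x^3 - 883 is irreducible) and [Q(ω):Q] = 2. Both 2 and 3 divide [K:Q], and [K:Q] ≤ 3·2 = 6, so [K:Q] = 6. (Equivalently: Q(∛883) ⊂ R but ω ∉ R, so [K : Q(∛883)] = 2.)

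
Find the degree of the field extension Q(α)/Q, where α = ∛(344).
[Q(α):Q] = 3

The minimal polynomial of α is x^3 - 344, irreducible over Q since 344 is not a perfect cube (so x^3 - 344 has no rational root). Hence [Q(α):Q] = deg(m_α) = 3.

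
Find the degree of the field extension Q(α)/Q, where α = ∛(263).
[Q(α):Q] = 3

The minimal polynomial of α is x^3 - 263, irreducible over Q since 263 is not a perfect cube (so x^3 - 263 has no rational root). Hence [Q(α):Q] = deg(m_α) = 3.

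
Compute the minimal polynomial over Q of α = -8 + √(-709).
m_α(x) = x^2 + 16x + 773

From α + 8 = √(-709), squaring gives (α + 8)^2 = -709, i.e. α^2 + 16α + 64 = -709, so α^2 + 16α + 773 = 0. The discriminant of x^2 + 16x + 773 is (16)^2 - 4·(773) = 256 - 3092 = -2836, and 4·(-709) is not a perfect square in Q since -709 is squarefree and ≠ 1. Hence x^2 + 16x + 773 is irreducible over Q and is the minimal polynomial of α.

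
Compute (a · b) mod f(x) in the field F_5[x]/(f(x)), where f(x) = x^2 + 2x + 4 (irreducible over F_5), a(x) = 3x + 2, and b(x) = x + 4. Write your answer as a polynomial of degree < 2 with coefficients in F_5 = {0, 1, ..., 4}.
a · b ≡ 3x + 1 (mod f(x))

Multiply in F_5[x]: a(x)·b(x) = (3x + 2)·(x + 4) = 3x^2 + 4x + 3. This has degree ≥ 2, so divide by f(x) over F_5: 3x^2 + 4x + 3 = (3)·(x^2 + 2x + 4) + (3x + 1). Hence a·b ≡ 3x + 1 (mod f). (F_5[x]/(f) is a field with 5^2 = 25 elements since f is irreducible of degree 2.)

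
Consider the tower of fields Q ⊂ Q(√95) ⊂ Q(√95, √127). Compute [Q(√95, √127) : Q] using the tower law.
[Q(√95, √127) : Q] = 4

[Q(√95):Q] = 2 (min poly x^2 - 95, irreducible since 95 is squarefree > 1). For the top step, suppose √127 ∈ Q(√95), say √127 = c + d√95 with c, d ∈ Q. Squaring: 127 = c^2 + 95d^2 + 2cd√95. Since √95 ∉ Q this forces 2cd = 0. If d = 0 then √127 = c ∈ Q, contradicting 127 squarefree > 1. If c = 0 then 127 = 95d^2, so 95·127 = (95d)^2 is a perfect square in Q — but 95·127 = 12065 is not a perfect square (since 95 and 127 are distinct squarefree integers). Contradiction. Hence √127 ∉ Q(√95), so x^2 - 127 stays irreducible over Q(√95) and [Q(√95, √127) : Q(√95)] = 2. By the tower law, [Q(√95, √127) : Q] = 2 · 2 = 4.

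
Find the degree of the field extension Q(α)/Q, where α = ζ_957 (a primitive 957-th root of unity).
[Q(α):Q] = 560

The minimal polynomial of ζ_957 over Q is the 957-th cyclotomic polynomial Φ_957(x), which is irreducible over Q and has degree φ(957) = 560. Hence [Q(α):Q] = φ(957) = 560.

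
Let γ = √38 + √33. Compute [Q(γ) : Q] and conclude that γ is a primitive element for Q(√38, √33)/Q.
[Q(γ) : Q] = 4 (equivalently, Q(γ) = Q(√38, √33))

Obviously Q(γ) ⊆ Q(√38, √33), and [Q(√38, √33):Q] = 4 (since 38, 33 are distinct squarefree integers > 1 with 1254 not a perfect square). To show equality we compute the minimal polynomial of γ. From γ = √38 + √33: γ^2 = 38 + 2√(1254) + 33 = 71 + 2√(1254), so γ^2 - 71 = 2√(1254); squaring, (γ^2 - 71)^2 = 4·1254, i.e. γ^4 - 142γ^2 + 5041 - 5016 = 0, i.e. γ^4 - 142γ^2 + 25 = 0. So γ is a root of x^4 - 142x^2 + 25. This polynomial is irreducible over Q: it has no rational root (each ±√38 ± √33 is irrational), and any factorization into two quadratics over Q would force √(1254) ∈ Q (pairing opposite roots) or √38, √33 ∈ Q (other pairings), all impossible. Hence [Q(γ):Q] = 4 = [Q(√38, √33):Q], so Q(γ) = Q(√38, √33).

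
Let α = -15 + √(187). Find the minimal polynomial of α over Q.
m_α(x) = x^2 + 30x + 38

From α + 15 = √(187), squaring gives (α + 15)^2 = 187, i.e. α^2 + 30α + 225 = 187, so α^2 + 30α + 38 = 0. The discriminant of x^2 + 30x + 38 is (30)^2 - 4·(38) = 900 - 152 = 748, and 4·(187) is not a perfect square in Q since 187 is squarefree and ≠ 1. Hence x^2 + 30x + 38 is irreducible over Q and is the minimal polynomial of α.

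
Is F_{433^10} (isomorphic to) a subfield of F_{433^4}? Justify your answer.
No: F_{433^10} is not a subfield of F_{433^4}

F_{p^m} embeds in F_{p^n} iff m | n. Here 10 ∤ 4 (since 4 = 0·10 + 4 with remainder 4 ≠ 0), so F_{433^10} is not a subfield of F_{433^4}. Equivalently: if it were, the tower law would give 10 = [F_{433^10}:F_433] dividing [F_{433^4}:F_433] = 4, contradiction.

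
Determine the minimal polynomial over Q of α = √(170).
m_α(x) = x^2 - 170

α satisfies α^2 - 170 = 0, so x^2 - 170 annihilates α. Since d = 170 is squarefree and ≠ 1, it is not a perfect square in Q, so x^2 - 170 has no rational root and is therefore irreducible over Q (a degree-2 polynomial over a field is irreducible iff it has no root). Hence m_α(x) = x^2 - 170.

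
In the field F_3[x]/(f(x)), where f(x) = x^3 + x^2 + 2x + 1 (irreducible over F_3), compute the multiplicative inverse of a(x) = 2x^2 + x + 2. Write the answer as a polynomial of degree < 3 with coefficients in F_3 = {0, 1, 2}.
a(x)^(-1) ≡ 2x + 1 (mod f(x))

Since f is irreducible over F_3, F_3[x]/(f) is a field and a(x) ≠ 0 has an inverse. Apply the extended Euclidean algorithm to f(x) and a(x) in F_3[x]: f(x) = (2x + 1)·a(x) + (2). The last nonzero remainder is the constant 2 = gcd(f, a) in F_3. Back-substituting through the division chain expresses 2 = s(x)·a(x) + t(x)·f(x) with s(x) ≡ x + 2 (mod f), so (x + 2)·a(x) ≡ 2 (mod f). Multiplying by 2^(-1) ≡ 2 in F_3 gives a(x)^(-1) ≡ 2·(x + 2) ≡ 2x + 1 (mod f). Check: (2x^2 + x + 2)·(2x + 1) = x^3 + x^2 + 2x + 2 ≡ 1 (mod x^3 + x^2 + 2x + 1).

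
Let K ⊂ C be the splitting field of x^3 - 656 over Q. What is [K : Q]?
[K : Q] = 6

The roots of x^3 - 656 are ∛656, ω∛656, ω^2∛656 where ω = e^(2πi/3) is a primitive cube root of unity, so K = Q(∛656, ω). Now [Q(∛656):Q] = 3 (since 656 is not a perfect cube, x^3 - 656 is irreducible) and [Q(ω):Q] = 2. Both 2 and 3 divide [K:Q], and [K:Q] ≤ 3·2 = 6, so [K:Q] = 6. (Equivalently: Q(∛656) ⊂ R but ω ∉ R, so [K : Q(∛656)] = 2.)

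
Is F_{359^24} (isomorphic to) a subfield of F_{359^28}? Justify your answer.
No: F_{359^24} is not a subfield of F_{359^28}

F_{p^m} embeds in F_{p^n} iff m | n. Here 24 ∤ 28 (since 28 = 1·24 + 4 with remainder 4 ≠ 0), so F_{359^24} is not a subfield of F_{359^28}. Equivalently: if it were, the tower law would give 24 = [F_{359^24}:F_359] dividing [F_{359^28}:F_359] = 28, contradiction.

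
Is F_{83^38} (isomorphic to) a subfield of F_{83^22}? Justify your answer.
No: F_{83^38} is not a subfield of F_{83^22}

F_{p^m} embeds in F_{p^n} iff m | n. Here 38 ∤ 22 (since 22 = 0·38 + 22 with remainder 22 ≠ 0), so F_{83^38} is not a subfield of F_{83^22}. Equivalently: if it were, the tower law would give 38 = [F_{83^38}:F_83] dividing [F_{83^22}:F_83] = 22, contradiction.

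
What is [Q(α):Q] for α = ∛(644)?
[Q(α):Q] = 3

The minimal polynomial of α is x^3 - 644, irreducible over Q since 644 is not a perfect cube (so x^3 - 644 has no rational root). Hence [Q(α):Q] = deg(m_α) = 3.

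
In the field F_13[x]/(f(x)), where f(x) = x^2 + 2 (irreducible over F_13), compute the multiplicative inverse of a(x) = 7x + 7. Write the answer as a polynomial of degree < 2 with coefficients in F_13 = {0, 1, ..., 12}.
a(x)^(-1) ≡ 8x + 5 (mod f(x))

Since f is irreducible over F_13, F_13[x]/(f) is a field and a(x) ≠ 0 has an inverse. Apply the extended Euclidean algorithm to f(x) and a(x) in F_13[x]: f(x) = (2x + 11)·a(x) + (3). The last nonzero remainder is the constant 3 = gcd(f, a) in F_13. Back-substituting through the division chain expresses 3 = s(x)·a(x) + t(x)·f(x) with s(x) ≡ 11x + 2 (mod f), so (11x + 2)·a(x) ≡ 3 (mod f). Multiplying by 3^(-1) ≡ 9 in F_13 gives a(x)^(-1) ≡ 9·(11x + 2) ≡ 8x + 5 (mod f). Check: (7x + 7)·(8x + 5) = 4x^2 + 9 ≡ 1 (mod x^2 + 2).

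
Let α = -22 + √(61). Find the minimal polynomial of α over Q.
m_α(x) = x^2 + 44x + 423

From α + 22 = √(61), squaring gives (α + 22)^2 = 61, i.e. α^2 + 44α + 484 = 61, so α^2 + 44α + 423 = 0. The discriminant of x^2 + 44x + 423 is (44)^2 - 4·(423) = 1936 - 1692 = 244, and 4·(61) is not a perfect square in Q since 61 is squarefree and ≠ 1. Hence x^2 + 44x + 423 is irreducible over Q and is the minimal polynomial of α.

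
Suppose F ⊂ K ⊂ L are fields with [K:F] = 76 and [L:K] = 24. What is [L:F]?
[L:F] = 1824

The tower law says that for any tower of field extensions F ⊂ K ⊂ L with finite degrees, [L:F] = [L:K] · [K:F]. Here this gives [L:F] = 24 · 76 = 1824.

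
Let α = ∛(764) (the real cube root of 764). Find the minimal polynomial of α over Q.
m_α(x) = x^3 - 764

α satisfies α^3 = 764, so x^3 - 764 annihilates α. By the rational root test, a rational root p/q (in lowest terms) of x^3 - 764 would satisfy p^3 = 764 q^3, forcing q = 1 and p^3 = 764; but 764 is not a perfect cube, contradiction. A monic cubic over Q with no rational root is irreducible (any nontrivial factorization would include a linear factor). Hence x^3 - 764 is the minimal polynomial of α, and in particular [Q(α):Q] = 3.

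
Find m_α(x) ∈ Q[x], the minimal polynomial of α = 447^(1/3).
m_α(x) = x^3 - 447

α satisfies α^3 = 447, so x^3 - 447 annihilates α. By the rational root test, a rational root p/q (in lowest terms) of x^3 - 447 would satisfy p^3 = 447 q^3, forcing q = 1 and p^3 = 447; but 447 is not a perfect cube, contradiction. A monic cubic over Q with no rational root is irreducible (any nontrivial factorization would include a linear factor). Hence x^3 - 447 is the minimal polynomial of α, and in particular [Q(α):Q] = 3.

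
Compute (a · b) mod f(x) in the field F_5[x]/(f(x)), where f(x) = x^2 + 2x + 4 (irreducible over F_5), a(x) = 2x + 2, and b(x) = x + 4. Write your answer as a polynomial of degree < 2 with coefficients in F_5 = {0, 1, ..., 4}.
a · b ≡ x (mod f(x))

Multiply in F_5[x]: a(x)·b(x) = (2x + 2)·(x + 4) = 2x^2 + 3. This has degree ≥ 2, so divide by f(x) over F_5: 2x^2 + 3 = (2)·(x^2 + 2x + 4) + (x). Hence a·b ≡ x (mod f). (F_5[x]/(f) is a field with 5^2 = 25 elements since f is irreducible of degree 2.)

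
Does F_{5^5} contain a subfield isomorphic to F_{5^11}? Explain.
No: F_{5^11} is not a subfield of F_{5^5}

F_{p^m} embeds in F_{p^n} iff m | n. Here 11 ∤ 5 (since 5 = 0·11 + 5 with remainder 5 ≠ 0), so F_{5^11} is not a subfield of F_{5^5}. Equivalently: if it were, the tower law would give 11 = [F_{5^11}:F_5] dividing [F_{5^5}:F_5] = 5, contradiction.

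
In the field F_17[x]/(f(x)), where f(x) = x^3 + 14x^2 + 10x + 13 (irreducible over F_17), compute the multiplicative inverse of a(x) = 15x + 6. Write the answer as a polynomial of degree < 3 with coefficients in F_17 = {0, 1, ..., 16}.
a(x)^(-1) ≡ x^2 + 10 (mod f(x))

Since f is irreducible over F_17, F_17[x]/(f) is a field and a(x) ≠ 0 has an inverse. Apply the extended Euclidean algorithm to f(x) and a(x) in F_17[x]: f(x) = (8x^2 + 12)·a(x) + (9). The last nonzero remainder is the constant 9 = gcd(f, a) in F_17. Back-substituting through the division chain expresses 9 = s(x)·a(x) + t(x)·f(x) with s(x) ≡ 9x^2 + 5 (mod f), so (9x^2 + 5)·a(x) ≡ 9 (mod f). Multiplying by 9^(-1) ≡ 2 in F_17 gives a(x)^(-1) ≡ 2·(9x^2 + 5) ≡ x^2 + 10 (mod f). Check: (15x + 6)·(x^2 + 10) = 15x^3 + 6x^2 + 14x + 9 ≡ 1 (mod x^3 + 14x^2 + 10x + 13).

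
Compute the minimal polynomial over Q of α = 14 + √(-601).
m_α(x) = x^2 - 28x + 797

From α - 14 = √(-601), squaring gives (α - 14)^2 = -601, i.e. α^2 - 28α + 196 = -601, so α^2 - 28α + 797 = 0. The discriminant of x^2 - 28x + 797 is (-28)^2 - 4·(797) = 784 - 3188 = -2404, and 4·(-601) is not a perfect square in Q since -601 is squarefree and ≠ 1. Hence x^2 - 28x + 797 is irreducible over Q and is the minimal polynomial of α.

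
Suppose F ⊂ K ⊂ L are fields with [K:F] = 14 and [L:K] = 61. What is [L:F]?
[L:F] = 854

The tower law says that for any tower of field extensions F ⊂ K ⊂ L with finite degrees, [L:F] = [L:K] · [K:F]. Here this gives [L:F] = 61 · 14 = 854.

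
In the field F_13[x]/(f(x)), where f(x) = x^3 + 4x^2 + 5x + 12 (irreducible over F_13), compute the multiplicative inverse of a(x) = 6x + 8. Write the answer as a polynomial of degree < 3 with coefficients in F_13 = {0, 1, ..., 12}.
a(x)^(-1) ≡ 11x^2 + 12x (mod f(x))

Since f is irreducible over F_13, F_13[x]/(f) is a field and a(x) ≠ 0 has an inverse. Apply the extended Euclidean algorithm to f(x) and a(x) in F_13[x]: f(x) = (11x^2 + 12x)·a(x) + (12). The last nonzero remainder is the constant 12 = gcd(f, a) in F_13. Back-substituting through the division chain expresses 12 = s(x)·a(x) + t(x)·f(x) with s(x) ≡ 2x^2 + x (mod f), so (2x^2 + x)·a(x) ≡ 12 (mod f). Multiplying by 12^(-1) ≡ 12 in F_13 gives a(x)^(-1) ≡ 12·(2x^2 + x) ≡ 11x^2 + 12x (mod f). Check: (6x + 8)·(11x^2 + 12x) = x^3 + 4x^2 + 5x ≡ 1 (mod x^3 + 4x^2 + 5x + 12).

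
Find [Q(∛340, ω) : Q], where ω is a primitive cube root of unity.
[Q(∛340, ω) : Q] = 6

[Q(∛340):Q] = 3 (min poly x^3 - 340, irreducible since 340 is not a perfect cube). [Q(ω):Q] = 2 (min poly x^2 + x + 1). Since Q(∛340) ⊂ R and ω ∉ R, we have ω ∉ Q(∛340), so x^2 + x + 1 remains irreducible over Q(∛340) and [Q(∛340, ω) : Q(∛340)] = 2. By the tower law, [Q(∛340, ω) : Q] = 3 · 2 = 6. (In fact Q(∛340, ω) is the splitting field of x^3 - 340 over Q.)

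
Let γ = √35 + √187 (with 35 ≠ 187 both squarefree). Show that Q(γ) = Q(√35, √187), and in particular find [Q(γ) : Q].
[Q(γ) : Q] = 4 (equivalently, Q(γ) = Q(√35, √187))

Obviously Q(γ) ⊆ Q(√35, √187), and [Q(√35, √187):Q] = 4 (since 35, 187 are distinct squarefree integers > 1 with 6545 not a perfect square). To show equality we compute the minimal polynomial of γ. From γ = √35 + √187: γ^2 = 35 + 2√(6545) + 187 = 222 + 2√(6545), so γ^2 - 222 = 2√(6545); squaring, (γ^2 - 222)^2 = 4·6545, i.e. γ^4 - 444γ^2 + 49284 - 26180 = 0, i.e. γ^4 - 444γ^2 + 23104 = 0. So γ is a root of x^4 - 444x^2 + 23104. This polynomial is irreducible over Q: it has no rational root (each ±√35 ± √187 is irrational), and any factorization into two quadratics over Q would force √(6545) ∈ Q (pairing opposite roots) or √35, √187 ∈ Q (other pairings), all impossible. Hence [Q(γ):Q] = 4 = [Q(√35, √187):Q], so Q(γ) = Q(√35, √187).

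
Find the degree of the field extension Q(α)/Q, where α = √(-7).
[Q(α):Q] = 2

[Q(α):Q] equals the degree of the minimal polynomial of α. Here α^2 = -7 and x^2 + 7 is irreducible (d = -7 is squarefree, ≠ 1, hence not a square), so deg(m_α) = 2. Thus [Q(α):Q] = 2.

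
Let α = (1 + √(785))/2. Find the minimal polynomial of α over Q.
m_α(x) = x^2 - x - 196

From 2α - 1 = √(785), squaring gives (2α - 1)^2 = 785, i.e. 4α^2 - 4α + 1 = 785, so α^2 - α + (1 - 785)/4 = 0. Since 785 ≡ 1 (mod 4), (1 - 785)/4 = -196 ∈ Z. The polynomial x^2 - x - 196 has discriminant 1 - 4·(-196) = 785, which is not a perfect square in Q (d = 785 is squarefree and ≠ 1), so x^2 - x - 196 is irreducible over Q. It is the minimal polynomial of α.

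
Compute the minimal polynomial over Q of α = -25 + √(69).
m_α(x) = x^2 + 50x + 556

From α + 25 = √(69), squaring gives (α + 25)^2 = 69, i.e. α^2 + 50α + 625 = 69, so α^2 + 50α + 556 = 0. The discriminant of x^2 + 50x + 556 is (50)^2 - 4·(556) = 2500 - 2224 = 276, and 4·(69) is not a perfect square in Q since 69 is squarefree and ≠ 1. Hence x^2 + 50x + 556 is irreducible over Q and is the minimal polynomial of α.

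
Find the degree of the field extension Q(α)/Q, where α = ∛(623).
[Q(α):Q] = 3

The minimal polynomial of α is x^3 - 623, irreducible over Q since 623 is not a perfect cube (so x^3 - 623 has no rational root). Hence [Q(α):Q] = deg(m_α) = 3.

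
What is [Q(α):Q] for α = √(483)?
[Q(α):Q] = 2

[Q(α):Q] equals the degree of the minimal polynomial of α. Here α^2 = 483 and x^2 - 483 is irreducible (d = 483 is squarefree, ≠ 1, hence not a square), so deg(m_α) = 2. Thus [Q(α):Q] = 2.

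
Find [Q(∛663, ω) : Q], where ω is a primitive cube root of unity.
[Q(∛663, ω) : Q] = 6

[Q(∛663):Q] = 3 (min poly x^3 - 663, irreducible since 663 is not a perfect cube). [Q(ω):Q] = 2 (min poly x^2 + x + 1). Since Q(∛663) ⊂ R and ω ∉ R, we have ω ∉ Q(∛663), so x^2 + x + 1 remains irreducible over Q(∛663) and [Q(∛663, ω) : Q(∛663)] = 2. By the tower law, [Q(∛663, ω) : Q] = 3 · 2 = 6. (In fact Q(∛663, ω) is the splitting field of x^3 - 663 over Q.)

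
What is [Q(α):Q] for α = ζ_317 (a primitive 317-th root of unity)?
[Q(α):Q] = 316

The minimal polynomial of ζ_317 over Q is the 317-th cyclotomic polynomial Φ_317(x), which is irreducible over Q and has degree φ(317) = 316. Hence [Q(α):Q] = φ(317) = 316.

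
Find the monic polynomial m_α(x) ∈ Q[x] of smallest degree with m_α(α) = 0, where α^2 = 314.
m_α(x) = x^2 - 314

α satisfies α^2 - 314 = 0, so x^2 - 314 annihilates α. Since d = 314 is squarefree and ≠ 1, it is not a perfect square in Q, so x^2 - 314 has no rational root and is therefore irreducible over Q (a degree-2 polynomial over a field is irreducible iff it has no root). Hence m_α(x) = x^2 - 314.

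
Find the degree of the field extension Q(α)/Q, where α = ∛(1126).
[Q(α):Q] = 3

The minimal polynomial of α is x^3 - 1126, irreducible over Q since 1126 is not a perfect cube (so x^3 - 1126 has no rational root). Hence [Q(α):Q] = deg(m_α) = 3.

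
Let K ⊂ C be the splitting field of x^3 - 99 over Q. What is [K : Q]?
[K : Q] = 6

The roots of x^3 - 99 are ∛99, ω∛99, ω^2∛99 where ω = e^(2πi/3) is a primitive cube root of unity, so K = Q(∛99, ω). Now [Q(∛99):Q] = 3 (since 99 is not a perfect cube, x^3 - 99 is irreducible) and [Q(ω):Q] = 2. Both 2 and 3 divide [K:Q], and [K:Q] ≤ 3·2 = 6, so [K:Q] = 6. (Equivalently: Q(∛99) ⊂ R but ω ∉ R, so [K : Q(∛99)] = 2.)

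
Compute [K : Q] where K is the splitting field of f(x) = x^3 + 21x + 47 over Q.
[K : Q] = 6

By the rational root test, any rational root of the monic integer polynomial f(x) = x^3 + 21x + 47 must be an integer dividing the constant term 47, i.e. one of ±{1, 47}. Evaluating: f(1) = 69, f(-1) = 25, f(47) = 104857, f(-47) = -104763; none is 0, so f has no rational root and is therefore irreducible over Q (a cubic with no linear factor over a field is irreducible). For an irreducible cubic, the Galois group is A_3 or S_3 according as the discriminant disc(f) = -4a^3 - 27b^2 = -4·(21)^3 - 27·(47)^2 = -96687 is or is not a square in Q. Here disc(f) = -96687 is not a perfect square in Q, so the Galois group of f over Q is not contained in A_3 and must be all of S_3. The splitting field has degree |S_3| = 6 over Q, so [K : Q] = 6.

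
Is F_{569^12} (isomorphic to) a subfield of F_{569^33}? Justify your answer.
No: F_{569^12} is not a subfield of F_{569^33}

F_{p^m} embeds in F_{p^n} iff m | n. Here 12 ∤ 33 (since 33 = 2·12 + 9 with remainder 9 ≠ 0), so F_{569^12} is not a subfield of F_{569^33}. Equivalently: if it were, the tower law would give 12 = [F_{569^12}:F_569] dividing [F_{569^33}:F_569] = 33, contradiction.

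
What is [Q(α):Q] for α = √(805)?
[Q(α):Q] = 2

[Q(α):Q] equals the degree of the minimal polynomial of α. Here α^2 = 805 and x^2 - 805 is irreducible (d = 805 is squarefree, ≠ 1, hence not a square), so deg(m_α) = 2. Thus [Q(α):Q] = 2.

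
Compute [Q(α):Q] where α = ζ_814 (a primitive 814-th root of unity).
[Q(α):Q] = 360

The minimal polynomial of ζ_814 over Q is the 814-th cyclotomic polynomial Φ_814(x), which is irreducible over Q and has degree φ(814) = 360. Hence [Q(α):Q] = φ(814) = 360.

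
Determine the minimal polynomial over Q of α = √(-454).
m_α(x) = x^2 + 454

α satisfies α^2 + 454 = 0, so x^2 + 454 annihilates α. Since d = -454 is squarefree and ≠ 1, it is not a perfect square in Q, so x^2 + 454 has no rational root and is therefore irreducible over Q (a degree-2 polynomial over a field is irreducible iff it has no root). Hence m_α(x) = x^2 + 454.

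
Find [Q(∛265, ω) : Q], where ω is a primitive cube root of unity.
[Q(∛265, ω) : Q] = 6

[Q(∛265):Q] = 3 (min poly x^3 - 265, irreducible since 265 is not a perfect cube). [Q(ω):Q] = 2 (min poly x^2 + x + 1). Since Q(∛265) ⊂ R and ω ∉ R, we have ω ∉ Q(∛265), so x^2 + x + 1 remains irreducible over Q(∛265) and [Q(∛265, ω) : Q(∛265)] = 2. By the tower law, [Q(∛265, ω) : Q] = 3 · 2 = 6. (In fact Q(∛265, ω) is the splitting field of x^3 - 265 over Q.)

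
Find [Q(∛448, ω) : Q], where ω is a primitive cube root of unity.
[Q(∛448, ω) : Q] = 6

[Q(∛448):Q] = 3 (min poly x^3 - 448, irreducible since 448 is not a perfect cube). [Q(ω):Q] = 2 (min poly x^2 + x + 1). Since Q(∛448) ⊂ R and ω ∉ R, we have ω ∉ Q(∛448), so x^2 + x + 1 remains irreducible over Q(∛448) and [Q(∛448, ω) : Q(∛448)] = 2. By the tower law, [Q(∛448, ω) : Q] = 3 · 2 = 6. (In fact Q(∛448, ω) is the splitting field of x^3 - 448 over Q.)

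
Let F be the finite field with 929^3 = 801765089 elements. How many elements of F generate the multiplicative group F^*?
There are φ(801765088) = 384523776 primitive elements

F_q^* is cyclic of order q - 1 = 801765088. A cyclic group of order m has exactly φ(m) generators. Here m = 801765088 = 2^5 · 29 · 157 · 5503, so the number of primitive elements is φ(801765088) = 384523776.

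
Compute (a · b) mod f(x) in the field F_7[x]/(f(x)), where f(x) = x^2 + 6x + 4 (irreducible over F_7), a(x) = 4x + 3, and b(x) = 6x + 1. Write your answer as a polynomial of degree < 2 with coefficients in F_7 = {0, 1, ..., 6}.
a · b ≡ 4x + 5 (mod f(x))

Multiply in F_7[x]: a(x)·b(x) = (4x + 3)·(6x + 1) = 3x^2 + x + 3. This has degree ≥ 2, so divide by f(x) over F_7: 3x^2 + x + 3 = (3)·(x^2 + 6x + 4) + (4x + 5). Hence a·b ≡ 4x + 5 (mod f). (F_7[x]/(f) is a field with 7^2 = 49 elements since f is irreducible of degree 2.)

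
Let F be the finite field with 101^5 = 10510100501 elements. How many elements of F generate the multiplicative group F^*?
There are φ(10510100500) = 4057200000 primitive elements

F_q^* is cyclic of order q - 1 = 10510100500. A cyclic group of order m has exactly φ(m) generators. Here m = 10510100500 = 2^2 · 5^3 · 31 · 491 · 1381, so the number of primitive elements is φ(10510100500) = 4057200000.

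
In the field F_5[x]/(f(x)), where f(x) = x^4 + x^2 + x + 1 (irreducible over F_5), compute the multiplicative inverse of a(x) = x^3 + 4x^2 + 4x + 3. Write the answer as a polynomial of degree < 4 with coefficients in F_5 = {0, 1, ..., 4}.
a(x)^(-1) ≡ x^2 + 2x + 4 (mod f(x))

Since f is irreducible over F_5, F_5[x]/(f) is a field and a(x) ≠ 0 has an inverse. Apply the extended Euclidean algorithm to f(x) and a(x) in F_5[x]: f(x) = (x + 1)·a(x) + (3x^2 + 4x + 3);  a(x) = (2x + 2)·(3x^2 + 4x + 3) + (2). The last nonzero remainder is the constant 2 = gcd(f, a) in F_5. Back-substituting through the division chain expresses 2 = s(x)·a(x) + t(x)·f(x) with s(x) ≡ 2x^2 + 4x + 3 (mod f), so (2x^2 + 4x + 3)·a(x) ≡ 2 (mod f). Multiplying by 2^(-1) ≡ 3 in F_5 gives a(x)^(-1) ≡ 3·(2x^2 + 4x + 3) ≡ x^2 + 2x + 4 (mod f). Check: (x^3 + 4x^2 + 4x + 3)·(x^2 + 2x + 4) = x^5 + x^4 + x^3 + 2x^2 + 2x + 2 ≡ 1 (mod x^4 + x^2 + x + 1).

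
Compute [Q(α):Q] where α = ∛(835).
[Q(α):Q] = 3

The minimal polynomial of α is x^3 - 835, irreducible over Q since 835 is not a perfect cube (so x^3 - 835 has no rational root). Hence [Q(α):Q] = deg(m_α) = 3.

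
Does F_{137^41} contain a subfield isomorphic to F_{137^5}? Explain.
No: F_{137^5} is not a subfield of F_{137^41}

F_{p^m} embeds in F_{p^n} iff m | n. Here 5 ∤ 41 (since 41 = 8·5 + 1 with remainder 1 ≠ 0), so F_{137^5} is not a subfield of F_{137^41}. Equivalently: if it were, the tower law would give 5 = [F_{137^5}:F_137] dividing [F_{137^41}:F_137] = 41, contradiction.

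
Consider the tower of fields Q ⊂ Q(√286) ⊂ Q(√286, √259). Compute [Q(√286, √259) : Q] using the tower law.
[Q(√286, √259) : Q] = 4

[Q(√286):Q] = 2 (min poly x^2 - 286, irreducible since 286 is squarefree > 1). For the top step, suppose √259 ∈ Q(√286), say √259 = c + d√286 with c, d ∈ Q. Squaring: 259 = c^2 + 286d^2 + 2cd√286. Since √286 ∉ Q this forces 2cd = 0. If d = 0 then √259 = c ∈ Q, contradicting 259 squarefree > 1. If c = 0 then 259 = 286d^2, so 286·259 = (286d)^2 is a perfect square in Q — but 286·259 = 74074 is not a perfect square (since 286 and 259 are distinct squarefree integers). Contradiction. Hence √259 ∉ Q(√286), so x^2 - 259 stays irreducible over Q(√286) and [Q(√286, √259) : Q(√286)] = 2. By the tower law, [Q(√286, √259) : Q] = 2 · 2 = 4.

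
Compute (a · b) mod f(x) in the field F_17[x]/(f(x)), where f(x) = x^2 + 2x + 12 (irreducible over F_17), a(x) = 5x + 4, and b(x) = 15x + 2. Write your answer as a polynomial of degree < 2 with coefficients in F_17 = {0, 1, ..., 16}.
a · b ≡ 5x + 9 (mod f(x))

Multiply in F_17[x]: a(x)·b(x) = (5x + 4)·(15x + 2) = 7x^2 + 2x + 8. This has degree ≥ 2, so divide by f(x) over F_17: 7x^2 + 2x + 8 = (7)·(x^2 + 2x + 12) + (5x + 9). Hence a·b ≡ 5x + 9 (mod f). (F_17[x]/(f) is a field with 17^2 = 289 elements since f is irreducible of degree 2.)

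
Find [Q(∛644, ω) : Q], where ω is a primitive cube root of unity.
[Q(∛644, ω) : Q] = 6

[Q(∛644):Q] = 3 (min poly x^3 - 644, irreducible since 644 is not a perfect cube). [Q(ω):Q] = 2 (min poly x^2 + x + 1). Since Q(∛644) ⊂ R and ω ∉ R, we have ω ∉ Q(∛644), so x^2 + x + 1 remains irreducible over Q(∛644) and [Q(∛644, ω) : Q(∛644)] = 2. By the tower law, [Q(∛644, ω) : Q] = 3 · 2 = 6. (In fact Q(∛644, ω) is the splitting field of x^3 - 644 over Q.)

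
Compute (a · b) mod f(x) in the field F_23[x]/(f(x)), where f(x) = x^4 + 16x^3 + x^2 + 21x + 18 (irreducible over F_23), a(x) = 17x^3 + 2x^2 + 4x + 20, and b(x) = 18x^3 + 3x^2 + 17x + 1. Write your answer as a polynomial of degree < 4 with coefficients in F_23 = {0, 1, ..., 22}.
a · b ≡ 9x^3 + 22x^2 + 14x + 2 (mod f(x))

Multiply in F_23[x]: a(x)·b(x) = (17x^3 + 2x^2 + 4x + 20)·(18x^3 + 3x^2 + 17x + 1) = 7x^6 + 18x^5 + 22x^4 + 9x^3 + 15x^2 + 22x + 20. This has degree ≥ 4, so divide by f(x) over F_23: 7x^6 + 18x^5 + 22x^4 + 9x^3 + 15x^2 + 22x + 20 = (7x^2 + 21x + 1)·(x^4 + 16x^3 + x^2 + 21x + 18) + (9x^3 + 22x^2 + 14x + 2). Hence a·b ≡ 9x^3 + 22x^2 + 14x + 2 (mod f). (F_23[x]/(f) is a field with 23^4 = 279841 elements since f is irreducible of degree 4.)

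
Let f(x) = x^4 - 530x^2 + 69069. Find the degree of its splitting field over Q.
[K : Q] = 4

Solving the quadratic in x^2: x^2 = (530 ± √(530^2 - 4·69069))/2 = (530 ± √4624)/2 = (530 ± 68)/2, giving x^2 = 299 or x^2 = 231. So f(x) = (x^2 - 299)(x^2 - 231) and the roots of f are ±√299, ±√231. Hence the splitting field is K = Q(√299, √231). Since 299 and 231 are distinct squarefree integers > 1, their product 69069 is not a perfect square, so √231 ∉ Q(√299). By the tower law [K:Q] = [Q(√299,√231):Q(√299)] · [Q(√299):Q] = 2 · 2 = 4.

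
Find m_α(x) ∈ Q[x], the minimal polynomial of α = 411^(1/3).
m_α(x) = x^3 - 411

α satisfies α^3 = 411, so x^3 - 411 annihilates α. By the rational root test, a rational root p/q (in lowest terms) of x^3 - 411 would satisfy p^3 = 411 q^3, forcing q = 1 and p^3 = 411; but 411 is not a perfect cube, contradiction. A monic cubic over Q with no rational root is irreducible (any nontrivial factorization would include a linear factor). Hence x^3 - 411 is the minimal polynomial of α, and in particular [Q(α):Q] = 3.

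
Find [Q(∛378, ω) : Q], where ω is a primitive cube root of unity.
[Q(∛378, ω) : Q] = 6

[Q(∛378):Q] = 3 (min poly x^3 - 378, irreducible since 378 is not a perfect cube). [Q(ω):Q] = 2 (min poly x^2 + x + 1). Since Q(∛378) ⊂ R and ω ∉ R, we have ω ∉ Q(∛378), so x^2 + x + 1 remains irreducible over Q(∛378) and [Q(∛378, ω) : Q(∛378)] = 2. By the tower law, [Q(∛378, ω) : Q] = 3 · 2 = 6. (In fact Q(∛378, ω) is the splitting field of x^3 - 378 over Q.)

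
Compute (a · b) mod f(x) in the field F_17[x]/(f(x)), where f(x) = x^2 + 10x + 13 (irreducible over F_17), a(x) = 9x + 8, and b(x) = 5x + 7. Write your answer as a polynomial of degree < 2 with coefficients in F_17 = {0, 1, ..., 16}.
a · b ≡ 10x + 15 (mod f(x))

Multiply in F_17[x]: a(x)·b(x) = (9x + 8)·(5x + 7) = 11x^2 + x + 5. This has degree ≥ 2, so divide by f(x) over F_17: 11x^2 + x + 5 = (11)·(x^2 + 10x + 13) + (10x + 15). Hence a·b ≡ 10x + 15 (mod f). (F_17[x]/(f) is a field with 17^2 = 289 elements since f is irreducible of degree 2.)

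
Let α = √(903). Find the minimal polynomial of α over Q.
m_α(x) = x^2 - 903

α satisfies α^2 - 903 = 0, so x^2 - 903 annihilates α. Since d = 903 is squarefree and ≠ 1, it is not a perfect square in Q, so x^2 - 903 has no rational root and is therefore irreducible over Q (a degree-2 polynomial over a field is irreducible iff it has no root). Hence m_α(x) = x^2 - 903.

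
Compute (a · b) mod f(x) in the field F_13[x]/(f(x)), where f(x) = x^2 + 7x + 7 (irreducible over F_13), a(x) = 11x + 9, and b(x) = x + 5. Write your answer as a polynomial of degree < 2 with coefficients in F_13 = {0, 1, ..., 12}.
a · b ≡ 7 (mod f(x))

Multiply in F_13[x]: a(x)·b(x) = (11x + 9)·(x + 5) = 11x^2 + 12x + 6. This has degree ≥ 2, so divide by f(x) over F_13: 11x^2 + 12x + 6 = (11)·(x^2 + 7x + 7) + (7). Hence a·b ≡ 7 (mod f). (F_13[x]/(f) is a field with 13^2 = 169 elements since f is irreducible of degree 2.)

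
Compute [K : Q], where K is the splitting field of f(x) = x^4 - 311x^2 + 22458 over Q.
[K : Q] = 4

Solving the quadratic in x^2: x^2 = (311 ± √(311^2 - 4·22458))/2 = (311 ± √6889)/2 = (311 ± 83)/2, giving x^2 = 114 or x^2 = 197. So f(x) = (x^2 - 114)(x^2 - 197) and the roots of f are ±√114, ±√197. Hence the splitting field is K = Q(√114, √197). Since 114 and 197 are distinct squarefree integers > 1, their product 22458 is not a perfect square, so √197 ∉ Q(√114). By the tower law [K:Q] = [Q(√114,√197):Q(√114)] · [Q(√114):Q] = 2 · 2 = 4.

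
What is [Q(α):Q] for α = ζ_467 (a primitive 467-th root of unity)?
[Q(α):Q] = 466

The minimal polynomial of ζ_467 over Q is the 467-th cyclotomic polynomial Φ_467(x), which is irreducible over Q and has degree φ(467) = 466. Hence [Q(α):Q] = φ(467) = 466.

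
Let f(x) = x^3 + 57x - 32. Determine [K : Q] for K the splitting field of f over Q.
[K : Q] = 6

By the rational root test, any rational root of the monic integer polynomial f(x) = x^3 + 57x - 32 must be an integer dividing the constant term -32, i.e. one of ±{1, 2, 4, 8, 16, 32}. Evaluating: f(1) = 26, f(-1) = -90, f(2) = 90, f(-2) = -154, f(4) = 260, f(-4) = -324, f(8) = 936, f(-8) = -1000, f(16) = 4976, f(-16) = -5040, f(32) = 34560, f(-32) = -34624; none is 0, so f has no rational root and is therefore irreducible over Q (a cubic with no linear factor over a field is irreducible). For an irreducible cubic, the Galois group is A_3 or S_3 according as the discriminant disc(f) = -4a^3 - 27b^2 = -4·(57)^3 - 27·(-32)^2 = -768420 is or is not a square in Q. Here disc(f) = -768420 is not a perfect square in Q, so the Galois group of f over Q is not contained in A_3 and must be all of S_3. The splitting field has degree |S_3| = 6 over Q, so [K : Q] = 6.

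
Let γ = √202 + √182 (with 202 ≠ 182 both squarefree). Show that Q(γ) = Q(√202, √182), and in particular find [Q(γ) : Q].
[Q(γ) : Q] = 4 (equivalently, Q(γ) = Q(√202, √182))

Obviously Q(γ) ⊆ Q(√202, √182), and [Q(√202, √182):Q] = 4 (since 202, 182 are distinct squarefree integers > 1 with 36764 not a perfect square). To show equality we compute the minimal polynomial of γ. From γ = √202 + √182: γ^2 = 202 + 2√(36764) + 182 = 384 + 2√(36764), so γ^2 - 384 = 2√(36764); squaring, (γ^2 - 384)^2 = 4·36764, i.e. γ^4 - 768γ^2 + 147456 - 147056 = 0, i.e. γ^4 - 768γ^2 + 400 = 0. So γ is a root of x^4 - 768x^2 + 400. This polynomial is irreducible over Q: it has no rational root (each ±√202 ± √182 is irrational), and any factorization into two quadratics over Q would force √(36764) ∈ Q (pairing opposite roots) or √202, √182 ∈ Q (other pairings), all impossible. Hence [Q(γ):Q] = 4 = [Q(√202, √182):Q], so Q(γ) = Q(√202, √182).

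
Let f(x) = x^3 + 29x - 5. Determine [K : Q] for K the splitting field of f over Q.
[K : Q] = 6

By the rational root test, any rational root of the monic integer polynomial f(x) = x^3 + 29x - 5 must be an integer dividing the constant term -5, i.e. one of ±{1, 5}. Evaluating: f(1) = 25, f(-1) = -35, f(5) = 265, f(-5) = -275; none is 0, so f has no rational root and is therefore irreducible over Q (a cubic with no linear factor over a field is irreducible). For an irreducible cubic, the Galois group is A_3 or S_3 according as the discriminant disc(f) = -4a^3 - 27b^2 = -4·(29)^3 - 27·(-5)^2 = -98231 is or is not a square in Q. Here disc(f) = -98231 is not a perfect square in Q, so the Galois group of f over Q is not contained in A_3 and must be all of S_3. The splitting field has degree |S_3| = 6 over Q, so [K : Q] = 6.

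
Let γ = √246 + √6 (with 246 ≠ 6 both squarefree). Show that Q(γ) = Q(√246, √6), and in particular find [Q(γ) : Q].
[Q(γ) : Q] = 4 (equivalently, Q(γ) = Q(√246, √6))

Obviously Q(γ) ⊆ Q(√246, √6), and [Q(√246, √6):Q] = 4 (since 246, 6 are distinct squarefree integers > 1 with 1476 not a perfect square). To show equality we compute the minimal polynomial of γ. From γ = √246 + √6: γ^2 = 246 + 2√(1476) + 6 = 252 + 2√(1476), so γ^2 - 252 = 2√(1476); squaring, (γ^2 - 252)^2 = 4·1476, i.e. γ^4 - 504γ^2 + 63504 - 5904 = 0, i.e. γ^4 - 504γ^2 + 57600 = 0. So γ is a root of x^4 - 504x^2 + 57600. This polynomial is irreducible over Q: it has no rational root (each ±√246 ± √6 is irrational), and any factorization into two quadratics over Q would force √(1476) ∈ Q (pairing opposite roots) or √246, √6 ∈ Q (other pairings), all impossible. Hence [Q(γ):Q] = 4 = [Q(√246, √6):Q], so Q(γ) = Q(√246, √6).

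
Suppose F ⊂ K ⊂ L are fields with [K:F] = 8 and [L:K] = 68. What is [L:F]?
[L:F] = 544

The tower law says that for any tower of field extensions F ⊂ K ⊂ L with finite degrees, [L:F] = [L:K] · [K:F]. Here this gives [L:F] = 68 · 8 = 544.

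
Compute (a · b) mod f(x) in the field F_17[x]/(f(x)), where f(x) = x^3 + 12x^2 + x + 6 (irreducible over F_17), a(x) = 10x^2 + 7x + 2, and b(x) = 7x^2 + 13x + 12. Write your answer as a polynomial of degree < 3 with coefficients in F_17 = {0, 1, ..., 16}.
a · b ≡ 12x^2 + 11x + 12 (mod f(x))

Multiply in F_17[x]: a(x)·b(x) = (10x^2 + 7x + 2)·(7x^2 + 13x + 12) = 2x^4 + 9x^3 + 4x^2 + 8x + 7. This has degree ≥ 3, so divide by f(x) over F_17: 2x^4 + 9x^3 + 4x^2 + 8x + 7 = (2x + 2)·(x^3 + 12x^2 + x + 6) + (12x^2 + 11x + 12). Hence a·b ≡ 12x^2 + 11x + 12 (mod f). (F_17[x]/(f) is a field with 17^3 = 4913 elements since f is irreducible of degree 3.)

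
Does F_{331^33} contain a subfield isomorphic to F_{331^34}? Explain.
No: F_{331^34} is not a subfield of F_{331^33}

F_{p^m} embeds in F_{p^n} iff m | n. Here 34 ∤ 33 (since 33 = 0·34 + 33 with remainder 33 ≠ 0), so F_{331^34} is not a subfield of F_{331^33}. Equivalently: if it were, the tower law would give 34 = [F_{331^34}:F_331] dividing [F_{331^33}:F_331] = 33, contradiction.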